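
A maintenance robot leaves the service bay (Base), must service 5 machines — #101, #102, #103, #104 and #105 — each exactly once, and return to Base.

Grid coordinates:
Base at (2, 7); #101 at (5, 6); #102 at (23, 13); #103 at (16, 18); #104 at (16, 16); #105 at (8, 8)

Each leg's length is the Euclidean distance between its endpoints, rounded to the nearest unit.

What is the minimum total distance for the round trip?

Base→#101→#102→#103→#104→#105→Base: 3+19+9+2+11+6 = 50
Base→#101→#102→#103→#105→#104→Base: 3+19+9+13+11+17 = 72
Base→#101→#102→#104→#103→#105→Base: 3+19+8+2+13+6 = 51
Base→#101→#102→#104→#105→#103→Base: 3+19+8+11+13+18 = 72
Base→#101→#102→#105→#103→#104→Base: 3+19+16+13+2+17 = 70
Base→#101→#102→#105→#104→#103→Base: 3+19+16+11+2+18 = 69
Base→#101→#103→#102→#104→#105→Base: 3+16+9+8+11+6 = 53
Base→#101→#103→#102→#105→#104→Base: 3+16+9+16+11+17 = 72
Base→#101→#103→#104→#102→#105→Base: 3+16+2+8+16+6 = 51
Base→#101→#103→#104→#105→#102→Base: 3+16+2+11+16+22 = 70
Base→#101→#103→#105→#102→#104→Base: 3+16+13+16+8+17 = 73
Base→#101→#103→#105→#104→#102→Base: 3+16+13+11+8+22 = 73
Base→#101→#104→#102→#103→#105→Base: 3+15+8+9+13+6 = 54
Base→#101→#104→#102→#105→#103→Base: 3+15+8+16+13+18 = 73
… (46 more)
The minimum is 50.
One optimal route: Base → #101 → #102 → #103 → #104 → #105 → Base (or its reverse).

50 — the shortest possible round trip.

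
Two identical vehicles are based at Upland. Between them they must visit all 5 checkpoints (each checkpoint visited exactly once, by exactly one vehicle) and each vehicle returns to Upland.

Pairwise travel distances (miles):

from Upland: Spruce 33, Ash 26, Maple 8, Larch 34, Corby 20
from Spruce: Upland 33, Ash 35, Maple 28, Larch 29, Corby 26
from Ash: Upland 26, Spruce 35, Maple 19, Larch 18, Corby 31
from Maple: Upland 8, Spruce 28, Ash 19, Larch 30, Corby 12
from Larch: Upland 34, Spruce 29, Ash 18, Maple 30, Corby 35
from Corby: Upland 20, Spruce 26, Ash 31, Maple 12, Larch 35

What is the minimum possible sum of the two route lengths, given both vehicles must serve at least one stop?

Minimum combined distance: 135 miles.

Check every non-empty split of the stops between the two vehicles; for each half take its own optimal tour:
  {Spruce} + {Ash, Maple, Larch, Corby}: 66 + 99 = 165
  {Ash} + {Spruce, Maple, Larch, Corby}: 52 + 109 = 161
  {Spruce, Ash} + {Maple, Larch, Corby}: 94 + 89 = 183
  {Maple} + {Spruce, Ash, Larch, Corby}: 16 + 119 = 135
  {Spruce, Maple} + {Ash, Larch, Corby}: 69 + 99 = 168
  {Ash, Maple} + {Spruce, Larch, Corby}: 53 + 109 = 162
  … (15 splits in total)
Best: vehicle 1 Upland → Maple → Upland = 16; vehicle 2 Upland → Ash → Larch → Spruce → Corby → Upland = 119; combined 135.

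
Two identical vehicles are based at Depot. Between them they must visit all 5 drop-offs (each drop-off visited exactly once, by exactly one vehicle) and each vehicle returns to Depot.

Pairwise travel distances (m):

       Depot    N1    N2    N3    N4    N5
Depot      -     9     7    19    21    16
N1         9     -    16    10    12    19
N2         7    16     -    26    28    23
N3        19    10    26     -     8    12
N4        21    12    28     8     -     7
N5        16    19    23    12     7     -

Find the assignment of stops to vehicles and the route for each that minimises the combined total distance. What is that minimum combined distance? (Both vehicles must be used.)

There are 2^4 − 1 = 15 ways to divide the 5 stops into two non-empty groups. For each, the best each vehicle can do is its own shortest tour through its group:
  {N1} + {N2, N3, N4, N5}: 18 + 64 = 82
  {N2} + {N1, N3, N4, N5}: 14 + 50 = 64
  {N1, N2} + {N3, N4, N5}: 32 + 50 = 82
  {N3} + {N1, N2, N4, N5}: 38 + 58 = 96
  {N1, N3} + {N2, N4, N5}: 38 + 58 = 96
  {N2, N3} + {N1, N4, N5}: 52 + 44 = 96
  … (15 splits in total)
Best: vehicle 1 Depot → N2 → Depot = 14; vehicle 2 Depot → N1 → N3 → N4 → N5 → Depot = 50; combined 64.

64 m — the smallest possible combined total.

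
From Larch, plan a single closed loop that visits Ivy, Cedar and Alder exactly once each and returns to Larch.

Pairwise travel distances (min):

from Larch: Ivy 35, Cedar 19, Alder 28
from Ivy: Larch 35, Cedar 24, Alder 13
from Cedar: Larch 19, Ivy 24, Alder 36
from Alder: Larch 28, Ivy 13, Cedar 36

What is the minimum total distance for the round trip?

There are 3 distinct closed tours to check (reversals are equivalent).
Larch-Ivy-Cedar-Alder-Larch: 35+24+36+28 = 123
Larch-Ivy-Alder-Cedar-Larch: 35+13+36+19 = 103
Larch-Cedar-Ivy-Alder-Larch: 19+24+13+28 = 84
The minimum is 84.
One optimal route: Larch → Cedar → Ivy → Alder → Larch (or its reverse).

84 min — the shortest possible round trip.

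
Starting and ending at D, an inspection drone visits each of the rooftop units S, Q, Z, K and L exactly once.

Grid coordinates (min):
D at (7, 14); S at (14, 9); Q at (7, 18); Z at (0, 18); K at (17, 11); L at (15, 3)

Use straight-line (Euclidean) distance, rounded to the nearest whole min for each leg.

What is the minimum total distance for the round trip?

There are 60 distinct closed tours to check (reversals are equivalent).
D - S - Q - Z - K - L - D: 9+11+7+18+8+14 = 67
D - S - Q - Z - L - K - D: 9+11+7+21+8+10 = 66
D - S - Q - K - Z - L - D: 9+11+12+18+21+14 = 85
D - S - Q - K - L - Z - D: 9+11+12+8+21+8 = 69
D - S - Q - L - Z - K - D: 9+11+17+21+18+10 = 86
D - S - Q - L - K - Z - D: 9+11+17+8+18+8 = 71
D - S - Z - Q - K - L - D: 9+17+7+12+8+14 = 67
D - S - Z - Q - L - K - D: 9+17+7+17+8+10 = 68
D - S - Z - K - Q - L - D: 9+17+18+12+17+14 = 87
D - S - Z - K - L - Q - D: 9+17+18+8+17+4 = 73
D - S - Z - L - Q - K - D: 9+17+21+17+12+10 = 86
D - S - Z - L - K - Q - D: 9+17+21+8+12+4 = 71
D - S - K - Q - Z - L - D: 9+4+12+7+21+14 = 67
D - S - K - Q - L - Z - D: 9+4+12+17+21+8 = 71
… (46 more)
D - S - L - K - Q - Z - D: 9+6+8+12+7+8 = 50  ← best
The minimum is 50.
One optimal route: D → S → L → K → Q → Z → D (or its reverse).

Minimum total distance: 50 min.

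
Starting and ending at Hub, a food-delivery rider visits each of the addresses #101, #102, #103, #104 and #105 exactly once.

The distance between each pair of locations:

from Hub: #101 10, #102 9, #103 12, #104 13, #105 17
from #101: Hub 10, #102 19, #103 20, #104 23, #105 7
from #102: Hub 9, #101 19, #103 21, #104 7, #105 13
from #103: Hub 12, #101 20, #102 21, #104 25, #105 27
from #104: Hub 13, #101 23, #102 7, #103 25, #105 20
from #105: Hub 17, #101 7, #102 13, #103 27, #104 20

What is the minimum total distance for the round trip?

Hub → #101 → #102 → #103 → #104 → #105 → Hub: 10+19+21+25+20+17 = 112
Hub → #101 → #102 → #103 → #105 → #104 → Hub: 10+19+21+27+20+13 = 110
Hub → #101 → #102 → #104 → #103 → #105 → Hub: 10+19+7+25+27+17 = 105
Hub → #101 → #102 → #104 → #105 → #103 → Hub: 10+19+7+20+27+12 = 95
Hub → #101 → #102 → #105 → #103 → #104 → Hub: 10+19+13+27+25+13 = 107
Hub → #101 → #102 → #105 → #104 → #103 → Hub: 10+19+13+20+25+12 = 99
Hub → #101 → #103 → #102 → #104 → #105 → Hub: 10+20+21+7+20+17 = 95
Hub → #101 → #103 → #102 → #105 → #104 → Hub: 10+20+21+13+20+13 = 97
Hub → #101 → #103 → #104 → #102 → #105 → Hub: 10+20+25+7+13+17 = 92
Hub → #101 → #103 → #104 → #105 → #102 → Hub: 10+20+25+20+13+9 = 97
Hub → #101 → #103 → #105 → #102 → #104 → Hub: 10+20+27+13+7+13 = 90
Hub → #101 → #103 → #105 → #104 → #102 → Hub: 10+20+27+20+7+9 = 93
Hub → #101 → #104 → #102 → #103 → #105 → Hub: 10+23+7+21+27+17 = 105
Hub → #101 → #104 → #102 → #105 → #103 → Hub: 10+23+7+13+27+12 = 92
… (46 more)
Hub → #103 → #101 → #105 → #102 → #104 → Hub: 12+20+7+13+7+13 = 72  ← best
The minimum is 72.
One optimal route: Hub → #103 → #101 → #105 → #102 → #104 → Hub (or its reverse).

Shortest round trip = 72.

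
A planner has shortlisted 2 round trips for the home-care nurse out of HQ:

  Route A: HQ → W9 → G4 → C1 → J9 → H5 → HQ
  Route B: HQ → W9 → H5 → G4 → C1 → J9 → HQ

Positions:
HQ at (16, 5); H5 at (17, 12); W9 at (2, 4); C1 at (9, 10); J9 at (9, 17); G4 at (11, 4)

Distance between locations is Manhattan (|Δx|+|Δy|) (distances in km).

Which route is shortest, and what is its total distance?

Route A: 15 + 9 + 8 + 7 + 13 + 8 = 60
Route B: 15 + 23 + 14 + 8 + 7 + 19 = 86

Shortest is Route A, total 60 km.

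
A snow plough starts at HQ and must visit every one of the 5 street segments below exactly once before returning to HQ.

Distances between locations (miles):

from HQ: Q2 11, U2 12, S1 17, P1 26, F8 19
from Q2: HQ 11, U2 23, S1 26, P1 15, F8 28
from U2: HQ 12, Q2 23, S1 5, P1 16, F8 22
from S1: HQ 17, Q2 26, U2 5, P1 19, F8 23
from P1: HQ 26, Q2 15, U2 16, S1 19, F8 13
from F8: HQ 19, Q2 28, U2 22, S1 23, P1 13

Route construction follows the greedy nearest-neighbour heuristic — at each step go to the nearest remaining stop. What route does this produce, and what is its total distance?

83 miles along HQ → Q2 → P1 → F8 → U2 → S1 → HQ.

At HQ the remaining stops are Q2 11, U2 12, S1 17, F8 19, P1 26; go to Q2.
At Q2 the remaining stops are P1 15, U2 23, S1 26, F8 28; go to P1.
At P1 the remaining stops are F8 13, U2 16, S1 19; go to F8.
At F8 the remaining stops are U2 22, S1 23; go to U2.
At U2 the remaining stops are S1 5; go to S1.
Return S1→HQ: 17.
Total = 11 + 15 + 13 + 22 + 5 + 17 = 83.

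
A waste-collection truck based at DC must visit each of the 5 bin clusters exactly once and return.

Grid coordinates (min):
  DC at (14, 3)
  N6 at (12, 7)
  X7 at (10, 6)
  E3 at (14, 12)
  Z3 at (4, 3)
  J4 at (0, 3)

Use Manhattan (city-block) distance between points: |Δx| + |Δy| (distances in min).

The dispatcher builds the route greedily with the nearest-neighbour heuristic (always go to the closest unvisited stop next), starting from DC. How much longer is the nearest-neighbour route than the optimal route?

DC: N6=6, X7=7, E3=9, Z3=10, J4=14 ⇒ N6
N6: X7=3, E3=7, Z3=12, J4=16 ⇒ X7
X7: Z3=9, E3=10, J4=13 ⇒ Z3
Z3: J4=4, E3=19 ⇒ J4
J4: E3=23 ⇒ E3
NN route DC → N6 → X7 → Z3 → J4 → E3 → DC costs 54.
Optimal: DC → E3 → N6 → X7 → Z3 → J4 → DC costs 46 (by enumerating all 60 distinct tours).
Excess = 54 − 46 = 8.

Excess over optimum: 8 min.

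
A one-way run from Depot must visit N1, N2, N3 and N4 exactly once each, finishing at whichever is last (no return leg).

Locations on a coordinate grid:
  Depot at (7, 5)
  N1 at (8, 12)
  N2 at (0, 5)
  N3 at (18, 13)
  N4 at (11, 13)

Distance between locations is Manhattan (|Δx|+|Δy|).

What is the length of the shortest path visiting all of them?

There are 4! = 24 possible orderings.
Depot→N1→N2→N3→N4: 8+15+26+7 = 56
Depot→N1→N2→N4→N3: 8+15+19+7 = 49
Depot→N1→N3→N2→N4: 8+11+26+19 = 64
Depot→N1→N3→N4→N2: 8+11+7+19 = 45
Depot→N1→N4→N2→N3: 8+4+19+26 = 57
Depot→N1→N4→N3→N2: 8+4+7+26 = 45
Depot→N2→N1→N3→N4: 7+15+11+7 = 40
Depot→N2→N1→N4→N3: 7+15+4+7 = 33
Depot→N2→N3→N1→N4: 7+26+11+4 = 48
Depot→N2→N3→N4→N1: 7+26+7+4 = 44
Depot→N2→N4→N1→N3: 7+19+4+11 = 41
Depot→N2→N4→N3→N1: 7+19+7+11 = 44
Depot→N3→N1→N2→N4: 19+11+15+19 = 64
Depot→N3→N1→N4→N2: 19+11+4+19 = 53
… (10 more)
The minimum is 33.
One shortest path: Depot → N2 → N1 → N4 → N3.

33 — the minimum one-way total.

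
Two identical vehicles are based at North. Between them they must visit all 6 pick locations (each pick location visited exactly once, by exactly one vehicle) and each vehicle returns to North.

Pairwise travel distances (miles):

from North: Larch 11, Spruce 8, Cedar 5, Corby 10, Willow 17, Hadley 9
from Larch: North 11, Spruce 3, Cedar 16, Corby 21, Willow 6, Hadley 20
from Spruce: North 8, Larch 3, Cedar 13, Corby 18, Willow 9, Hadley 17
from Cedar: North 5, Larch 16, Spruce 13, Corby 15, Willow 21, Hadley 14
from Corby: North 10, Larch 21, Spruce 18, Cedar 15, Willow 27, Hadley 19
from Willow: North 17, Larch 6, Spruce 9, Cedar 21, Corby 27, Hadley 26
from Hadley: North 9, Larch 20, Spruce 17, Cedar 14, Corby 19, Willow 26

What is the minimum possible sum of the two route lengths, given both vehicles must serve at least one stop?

81 miles — the smallest possible combined total.

Try each way of splitting the stops between the two vehicles (each non-empty) and, for each split, find the best tour for each vehicle:
  {Larch} + {Spruce, Cedar, Corby, Willow, Hadley}: 22 + 81 = 103
  {Spruce} + {Larch, Cedar, Corby, Willow, Hadley}: 16 + 81 = 97
  {Larch, Spruce} + {Cedar, Corby, Willow, Hadley}: 22 + 81 = 103
  {Cedar} + {Larch, Spruce, Corby, Willow, Hadley}: 10 + 72 = 82
  {Larch, Cedar} + {Spruce, Corby, Willow, Hadley}: 32 + 72 = 104
  {Spruce, Cedar} + {Larch, Corby, Willow, Hadley}: 26 + 72 = 98
  … (31 splits in total)
  {Corby} + {Larch, Spruce, Cedar, Willow, Hadley}: 20 + 61 = 81  ← best
Best: vehicle 1 North → Corby → North = 20; vehicle 2 North → Spruce → Larch → Willow → Cedar → Hadley → North = 61; combined 81.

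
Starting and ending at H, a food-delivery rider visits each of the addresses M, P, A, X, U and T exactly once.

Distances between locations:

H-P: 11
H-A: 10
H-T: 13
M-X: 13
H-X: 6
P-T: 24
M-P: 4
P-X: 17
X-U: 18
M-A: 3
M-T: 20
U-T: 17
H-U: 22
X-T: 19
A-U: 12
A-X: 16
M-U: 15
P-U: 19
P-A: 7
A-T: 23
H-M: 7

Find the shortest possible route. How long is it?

72 — the shortest possible round trip.

H-M-P-A-X-U-T-H: 7+4+7+16+18+17+13 = 82
H-M-P-A-X-T-U-H: 7+4+7+16+19+17+22 = 92
H-M-P-A-U-X-T-H: 7+4+7+12+18+19+13 = 80
H-M-P-A-U-T-X-H: 7+4+7+12+17+19+6 = 72
H-M-P-A-T-X-U-H: 7+4+7+23+19+18+22 = 100
H-M-P-A-T-U-X-H: 7+4+7+23+17+18+6 = 82
H-M-P-X-A-U-T-H: 7+4+17+16+12+17+13 = 86
H-M-P-X-A-T-U-H: 7+4+17+16+23+17+22 = 106
… (352 more)
The minimum is 72.
One optimal route: H → M → P → A → U → T → X → H (or its reverse).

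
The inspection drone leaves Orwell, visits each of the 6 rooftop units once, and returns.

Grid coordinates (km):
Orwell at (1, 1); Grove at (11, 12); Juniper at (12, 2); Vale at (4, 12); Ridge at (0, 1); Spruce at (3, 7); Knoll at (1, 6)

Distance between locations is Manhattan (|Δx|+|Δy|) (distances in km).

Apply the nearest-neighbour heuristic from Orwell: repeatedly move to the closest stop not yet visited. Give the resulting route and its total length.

At Orwell the remaining stops are Ridge 1, Knoll 5, Spruce 8, Juniper 12, Vale 14, Grove 21; go to Ridge.
At Ridge the remaining stops are Knoll 6, Spruce 9, Juniper 13, Vale 15, Grove 22; go to Knoll.
At Knoll the remaining stops are Spruce 3, Vale 9, Juniper 15, Grove 16; go to Spruce.
At Spruce the remaining stops are Vale 6, Grove 13, Juniper 14; go to Vale.
At Vale the remaining stops are Grove 7, Juniper 18; go to Grove.
At Grove the remaining stops are Juniper 11; go to Juniper.
Return Juniper→Orwell: 12.
Total = 1 + 6 + 3 + 6 + 7 + 11 + 12 = 46.

46 km along Orwell → Ridge → Knoll → Spruce → Vale → Grove → Juniper → Orwell.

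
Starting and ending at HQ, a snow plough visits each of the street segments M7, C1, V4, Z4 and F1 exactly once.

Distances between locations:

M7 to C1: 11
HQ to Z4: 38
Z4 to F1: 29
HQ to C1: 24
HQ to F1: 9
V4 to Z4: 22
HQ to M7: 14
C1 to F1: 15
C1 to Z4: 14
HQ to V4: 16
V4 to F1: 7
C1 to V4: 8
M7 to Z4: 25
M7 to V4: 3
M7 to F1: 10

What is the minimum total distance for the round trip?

HQ - M7 - C1 - V4 - Z4 - F1 - HQ: 14+11+8+22+29+9 = 93
HQ - M7 - C1 - V4 - F1 - Z4 - HQ: 14+11+8+7+29+38 = 107
HQ - M7 - C1 - Z4 - V4 - F1 - HQ: 14+11+14+22+7+9 = 77
HQ - M7 - C1 - Z4 - F1 - V4 - HQ: 14+11+14+29+7+16 = 91
HQ - M7 - C1 - F1 - V4 - Z4 - HQ: 14+11+15+7+22+38 = 107
HQ - M7 - C1 - F1 - Z4 - V4 - HQ: 14+11+15+29+22+16 = 107
HQ - M7 - V4 - C1 - Z4 - F1 - HQ: 14+3+8+14+29+9 = 77
HQ - M7 - V4 - C1 - F1 - Z4 - HQ: 14+3+8+15+29+38 = 107
HQ - M7 - V4 - Z4 - C1 - F1 - HQ: 14+3+22+14+15+9 = 77
HQ - M7 - V4 - Z4 - F1 - C1 - HQ: 14+3+22+29+15+24 = 107
HQ - M7 - V4 - F1 - C1 - Z4 - HQ: 14+3+7+15+14+38 = 91
HQ - M7 - V4 - F1 - Z4 - C1 - HQ: 14+3+7+29+14+24 = 91
HQ - M7 - Z4 - C1 - V4 - F1 - HQ: 14+25+14+8+7+9 = 77
HQ - M7 - Z4 - C1 - F1 - V4 - HQ: 14+25+14+15+7+16 = 91
… (46 more)
The minimum is 77.
One optimal route: HQ → M7 → C1 → Z4 → V4 → F1 → HQ (or its reverse).

77 — the shortest possible round trip.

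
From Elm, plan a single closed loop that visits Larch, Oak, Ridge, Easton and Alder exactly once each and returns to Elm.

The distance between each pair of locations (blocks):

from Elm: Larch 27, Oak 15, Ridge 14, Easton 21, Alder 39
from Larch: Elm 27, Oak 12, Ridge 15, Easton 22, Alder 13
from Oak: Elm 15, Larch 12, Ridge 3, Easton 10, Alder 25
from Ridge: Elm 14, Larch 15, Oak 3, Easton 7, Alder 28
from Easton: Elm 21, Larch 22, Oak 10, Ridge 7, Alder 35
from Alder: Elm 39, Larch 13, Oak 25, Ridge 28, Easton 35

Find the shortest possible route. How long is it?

Elm → Larch → Oak → Ridge → Easton → Alder → Elm: 27+12+3+7+35+39 = 123
Elm → Larch → Oak → Ridge → Alder → Easton → Elm: 27+12+3+28+35+21 = 126
Elm → Larch → Oak → Easton → Ridge → Alder → Elm: 27+12+10+7+28+39 = 123
Elm → Larch → Oak → Easton → Alder → Ridge → Elm: 27+12+10+35+28+14 = 126
Elm → Larch → Oak → Alder → Ridge → Easton → Elm: 27+12+25+28+7+21 = 120
Elm → Larch → Oak → Alder → Easton → Ridge → Elm: 27+12+25+35+7+14 = 120
Elm → Larch → Ridge → Oak → Easton → Alder → Elm: 27+15+3+10+35+39 = 129
Elm → Larch → Ridge → Oak → Alder → Easton → Elm: 27+15+3+25+35+21 = 126
Elm → Larch → Ridge → Easton → Oak → Alder → Elm: 27+15+7+10+25+39 = 123
Elm → Larch → Ridge → Easton → Alder → Oak → Elm: 27+15+7+35+25+15 = 124
Elm → Larch → Ridge → Alder → Oak → Easton → Elm: 27+15+28+25+10+21 = 126
Elm → Larch → Ridge → Alder → Easton → Oak → Elm: 27+15+28+35+10+15 = 130
Elm → Larch → Easton → Oak → Ridge → Alder → Elm: 27+22+10+3+28+39 = 129
Elm → Larch → Easton → Oak → Alder → Ridge → Elm: 27+22+10+25+28+14 = 126
… (46 more)
Elm → Ridge → Easton → Oak → Larch → Alder → Elm: 14+7+10+12+13+39 = 95  ← best
The minimum is 95.
One optimal route: Elm → Ridge → Easton → Oak → Larch → Alder → Elm (or its reverse).

Shortest round trip = 95 blocks.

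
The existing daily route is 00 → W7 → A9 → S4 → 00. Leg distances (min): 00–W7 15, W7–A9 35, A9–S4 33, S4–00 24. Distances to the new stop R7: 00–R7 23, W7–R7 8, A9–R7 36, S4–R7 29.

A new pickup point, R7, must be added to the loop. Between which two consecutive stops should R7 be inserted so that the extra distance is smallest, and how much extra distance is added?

Adding 9 min by placing R7 on the W7–A9 leg.

Insertion cost between consecutive stops i–j is d(i,R7) + d(R7,j) − d(i,j):
  between 00 and W7: 23 + 8 − 15 = 16
  between W7 and A9: 8 + 36 − 35 = 9
  between A9 and S4: 36 + 29 − 33 = 32
  between S4 and 00: 29 + 23 − 24 = 28
Cheapest insertion is between W7 and A9, adding 9.
New total = 107 + 9 = 116.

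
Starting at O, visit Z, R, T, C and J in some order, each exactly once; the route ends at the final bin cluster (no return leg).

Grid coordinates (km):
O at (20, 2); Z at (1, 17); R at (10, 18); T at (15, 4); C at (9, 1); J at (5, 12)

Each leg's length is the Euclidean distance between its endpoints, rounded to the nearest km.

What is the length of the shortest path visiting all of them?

39 km — the minimum one-way total.

There are 5! = 120 possible orderings.
O → Z → R → T → C → J: 24+9+15+7+12 = 67
O → Z → R → T → J → C: 24+9+15+13+12 = 73
O → Z → R → C → T → J: 24+9+17+7+13 = 70
O → Z → R → C → J → T: 24+9+17+12+13 = 75
O → Z → R → J → T → C: 24+9+8+13+7 = 61
O → Z → R → J → C → T: 24+9+8+12+7 = 60
O → Z → T → R → C → J: 24+19+15+17+12 = 87
O → Z → T → R → J → C: 24+19+15+8+12 = 78
O → Z → T → C → R → J: 24+19+7+17+8 = 75
O → Z → T → C → J → R: 24+19+7+12+8 = 70
O → Z → T → J → R → C: 24+19+13+8+17 = 81
O → Z → T → J → C → R: 24+19+13+12+17 = 85
O → Z → C → R → T → J: 24+18+17+15+13 = 87
O → Z → C → R → J → T: 24+18+17+8+13 = 80
… (106 more)
O → T → C → J → Z → R: 5+7+12+6+9 = 39  ← best
The minimum is 39.
One shortest path: O → T → C → J → Z → R.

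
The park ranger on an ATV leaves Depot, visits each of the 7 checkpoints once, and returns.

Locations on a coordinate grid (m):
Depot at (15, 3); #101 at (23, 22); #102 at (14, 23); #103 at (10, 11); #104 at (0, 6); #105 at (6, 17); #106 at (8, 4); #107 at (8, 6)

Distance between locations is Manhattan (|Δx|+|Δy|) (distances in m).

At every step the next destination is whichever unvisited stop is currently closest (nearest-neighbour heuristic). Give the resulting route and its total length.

Total distance 108 m via the nearest-neighbour route Depot → #106 → #107 → #103 → #105 → #102 → #101 → #104 → Depot.

At Depot the remaining stops are #106 8, #107 10, #103 13, #104 18, #102 21, #105 23, #101 27; go to #106.
At #106 the remaining stops are #107 2, #103 9, #104 10, #105 15, #102 25, #101 33; go to #107.
At #107 the remaining stops are #103 7, #104 8, #105 13, #102 23, #101 31; go to #103.
At #103 the remaining stops are #105 10, #104 15, #102 16, #101 24; go to #105.
At #105 the remaining stops are #102 14, #104 17, #101 22; go to #102.
At #102 the remaining stops are #101 10, #104 31; go to #101.
At #101 the remaining stops are #104 39; go to #104.
Return #104→Depot: 18.
Total = 8 + 2 + 7 + 10 + 14 + 10 + 39 + 18 = 108.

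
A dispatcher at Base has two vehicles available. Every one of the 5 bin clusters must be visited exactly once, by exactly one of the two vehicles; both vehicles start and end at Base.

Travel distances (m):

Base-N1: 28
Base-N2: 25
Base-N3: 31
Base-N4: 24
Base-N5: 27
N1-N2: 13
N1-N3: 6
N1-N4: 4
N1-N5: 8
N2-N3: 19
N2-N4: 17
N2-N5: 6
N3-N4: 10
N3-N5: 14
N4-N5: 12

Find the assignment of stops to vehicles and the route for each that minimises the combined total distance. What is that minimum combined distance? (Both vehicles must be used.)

Minimum combined distance: 123 m.

Check every non-empty split of the stops between the two vehicles; for each half take its own optimal tour:
  {N1} + {N2, N3, N4, N5}: 56 + 79 = 135
  {N2} + {N1, N3, N4, N5}: 50 + 75 = 125
  {N1, N2} + {N3, N4, N5}: 66 + 75 = 141
  {N3} + {N1, N2, N4, N5}: 62 + 67 = 129
  {N1, N3} + {N2, N4, N5}: 65 + 67 = 132
  {N2, N3} + {N1, N4, N5}: 75 + 63 = 138
  … (15 splits in total)
  {N1, N3, N4} + {N2, N5}: 65 + 58 = 123  ← best
Best: vehicle 1 Base → N3 → N1 → N4 → Base = 65; vehicle 2 Base → N2 → N5 → Base = 58; combined 123.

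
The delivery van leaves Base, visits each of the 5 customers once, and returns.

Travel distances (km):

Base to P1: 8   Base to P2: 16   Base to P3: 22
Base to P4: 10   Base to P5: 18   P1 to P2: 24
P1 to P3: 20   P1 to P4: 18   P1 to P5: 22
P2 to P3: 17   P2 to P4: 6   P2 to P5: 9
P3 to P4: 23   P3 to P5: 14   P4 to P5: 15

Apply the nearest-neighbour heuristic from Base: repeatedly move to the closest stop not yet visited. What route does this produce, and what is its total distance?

77 km along Base → P1 → P4 → P2 → P5 → P3 → Base.

From Base: distances to unvisited — P1=8, P4=10, P2=16, P5=18, P3=22. Nearest is P1 (8).
From P1: distances to unvisited — P4=18, P3=20, P5=22, P2=24. Nearest is P4 (18).
From P4: distances to unvisited — P2=6, P5=15, P3=23. Nearest is P2 (6).
From P2: distances to unvisited — P5=9, P3=17. Nearest is P5 (9).
From P5: distances to unvisited — P3=14. Nearest is P3 (14).
Return P3→Base: 22.
Total = 8 + 18 + 6 + 9 + 14 + 22 = 77.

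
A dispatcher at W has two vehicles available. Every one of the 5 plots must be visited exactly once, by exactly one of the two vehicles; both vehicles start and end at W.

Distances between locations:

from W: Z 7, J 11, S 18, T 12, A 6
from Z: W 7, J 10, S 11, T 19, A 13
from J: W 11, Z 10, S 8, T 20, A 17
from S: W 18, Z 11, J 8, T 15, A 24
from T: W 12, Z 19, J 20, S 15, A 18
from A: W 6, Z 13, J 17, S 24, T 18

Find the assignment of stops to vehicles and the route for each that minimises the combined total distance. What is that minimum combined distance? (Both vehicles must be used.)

64 — the smallest possible combined total.

Try each way of splitting the stops between the two vehicles (each non-empty) and, for each split, find the best tour for each vehicle:
  {Z} + {J, S, T, A}: 14 + 58 = 72
  {J} + {Z, S, T, A}: 22 + 57 = 79
  {Z, J} + {S, T, A}: 28 + 57 = 85
  {S} + {Z, J, T, A}: 36 + 61 = 97
  {Z, S} + {J, T, A}: 36 + 55 = 91
  {J, S} + {Z, T, A}: 37 + 50 = 87
  … (15 splits in total)
  {Z, J, S, T} + {A}: 52 + 12 = 64  ← best
Best: vehicle 1 W → Z → J → S → T → W = 52; vehicle 2 W → A → W = 12; combined 64.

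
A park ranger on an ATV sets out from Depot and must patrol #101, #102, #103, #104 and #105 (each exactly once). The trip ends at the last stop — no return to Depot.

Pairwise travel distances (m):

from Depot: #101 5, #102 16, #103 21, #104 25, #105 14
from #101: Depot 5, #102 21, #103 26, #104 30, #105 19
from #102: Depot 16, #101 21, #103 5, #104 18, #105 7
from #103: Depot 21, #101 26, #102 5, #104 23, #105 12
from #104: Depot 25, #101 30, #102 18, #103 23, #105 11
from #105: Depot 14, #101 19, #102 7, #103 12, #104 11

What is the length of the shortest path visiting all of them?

There are 5! = 120 possible orderings.
Depot→#101→#102→#103→#104→#105: 5+21+5+23+11 = 65
Depot→#101→#102→#103→#105→#104: 5+21+5+12+11 = 54
Depot→#101→#102→#104→#103→#105: 5+21+18+23+12 = 79
Depot→#101→#102→#104→#105→#103: 5+21+18+11+12 = 67
Depot→#101→#102→#105→#103→#104: 5+21+7+12+23 = 68
Depot→#101→#102→#105→#104→#103: 5+21+7+11+23 = 67
Depot→#101→#103→#102→#104→#105: 5+26+5+18+11 = 65
Depot→#101→#103→#102→#105→#104: 5+26+5+7+11 = 54
Depot→#101→#103→#104→#102→#105: 5+26+23+18+7 = 79
Depot→#101→#103→#104→#105→#102: 5+26+23+11+7 = 72
Depot→#101→#103→#105→#102→#104: 5+26+12+7+18 = 68
Depot→#101→#103→#105→#104→#102: 5+26+12+11+18 = 72
Depot→#101→#104→#102→#103→#105: 5+30+18+5+12 = 70
Depot→#101→#104→#102→#105→#103: 5+30+18+7+12 = 72
… (106 more)
The minimum is 54.
One shortest path: Depot → #101 → #102 → #103 → #105 → #104.

Minimum one-way distance = 54 m.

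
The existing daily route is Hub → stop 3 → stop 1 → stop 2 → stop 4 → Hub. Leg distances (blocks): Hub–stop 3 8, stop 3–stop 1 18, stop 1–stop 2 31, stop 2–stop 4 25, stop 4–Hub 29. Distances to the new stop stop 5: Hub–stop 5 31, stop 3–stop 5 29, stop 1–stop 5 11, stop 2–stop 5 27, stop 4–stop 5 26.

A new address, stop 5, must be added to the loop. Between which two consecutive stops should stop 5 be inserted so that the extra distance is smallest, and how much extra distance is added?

+7 blocks — insert stop 5 between stop 1 and stop 2.

Insertion cost between consecutive stops i–j is d(i,stop 5) + d(stop 5,j) − d(i,j):
  between Hub and stop 3: 31 + 29 − 8 = 52
  between stop 3 and stop 1: 29 + 11 − 18 = 22
  between stop 1 and stop 2: 11 + 27 − 31 = 7
  between stop 2 and stop 4: 27 + 26 − 25 = 28
  between stop 4 and Hub: 26 + 31 − 29 = 28
Cheapest insertion is between stop 1 and stop 2, adding 7.
New total = 111 + 7 = 118.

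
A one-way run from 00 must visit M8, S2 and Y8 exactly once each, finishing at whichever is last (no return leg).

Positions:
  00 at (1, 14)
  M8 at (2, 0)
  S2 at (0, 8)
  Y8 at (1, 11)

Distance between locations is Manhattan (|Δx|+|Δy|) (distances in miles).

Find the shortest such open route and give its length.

Minimum one-way distance = 17 miles.

There are 3! = 6 possible orderings.
00 → M8 → S2 → Y8: 15+10+4 = 29
00 → M8 → Y8 → S2: 15+12+4 = 31
00 → S2 → M8 → Y8: 7+10+12 = 29
00 → S2 → Y8 → M8: 7+4+12 = 23
00 → Y8 → M8 → S2: 3+12+10 = 25
00 → Y8 → S2 → M8: 3+4+10 = 17
The minimum is 17.
One shortest path: 00 → Y8 → S2 → M8.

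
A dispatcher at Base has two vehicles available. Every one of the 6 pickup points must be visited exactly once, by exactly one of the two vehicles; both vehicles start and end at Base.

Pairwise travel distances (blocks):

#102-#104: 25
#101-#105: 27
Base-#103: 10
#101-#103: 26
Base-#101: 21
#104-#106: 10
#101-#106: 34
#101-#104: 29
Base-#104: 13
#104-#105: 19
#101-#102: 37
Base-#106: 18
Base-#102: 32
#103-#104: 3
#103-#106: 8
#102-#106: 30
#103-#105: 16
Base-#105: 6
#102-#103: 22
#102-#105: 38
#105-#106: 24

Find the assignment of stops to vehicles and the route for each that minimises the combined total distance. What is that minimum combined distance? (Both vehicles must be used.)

123 blocks — the smallest possible combined total.

Try each way of splitting the stops between the two vehicles (each non-empty) and, for each split, find the best tour for each vehicle:
  {#101} + {#102, #103, #104, #105, #106}: 42 + 97 = 139
  {#102} + {#101, #103, #104, #105, #106}: 64 + 90 = 154
  {#101, #102} + {#103, #104, #105, #106}: 90 + 53 = 143
  {#103} + {#101, #102, #104, #105, #106}: 20 + 123 = 143
  {#101, #103} + {#102, #104, #105, #106}: 57 + 97 = 154
  {#102, #103} + {#101, #104, #105, #106}: 64 + 90 = 154
  … (31 splits in total)
  {#105} + {#101, #102, #103, #104, #106}: 12 + 111 = 123  ← best
Best: vehicle 1 Base → #105 → Base = 12; vehicle 2 Base → #101 → #102 → #103 → #104 → #106 → Base = 111; combined 123.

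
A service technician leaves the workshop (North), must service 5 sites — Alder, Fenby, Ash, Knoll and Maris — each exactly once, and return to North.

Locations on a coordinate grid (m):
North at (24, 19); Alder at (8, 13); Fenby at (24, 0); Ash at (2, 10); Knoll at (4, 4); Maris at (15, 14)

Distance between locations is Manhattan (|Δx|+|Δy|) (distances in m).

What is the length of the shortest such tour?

Minimum total distance: 82 m.

With 5 stops there are 5!/2 = 60 distinct round trips (a route and its reverse cost the same).
North → Alder → Fenby → Ash → Knoll → Maris → North: 22+29+32+8+21+14 = 126
North → Alder → Fenby → Ash → Maris → Knoll → North: 22+29+32+17+21+35 = 156
North → Alder → Fenby → Knoll → Ash → Maris → North: 22+29+24+8+17+14 = 114
North → Alder → Fenby → Knoll → Maris → Ash → North: 22+29+24+21+17+31 = 144
North → Alder → Fenby → Maris → Ash → Knoll → North: 22+29+23+17+8+35 = 134
North → Alder → Fenby → Maris → Knoll → Ash → North: 22+29+23+21+8+31 = 134
North → Alder → Ash → Fenby → Knoll → Maris → North: 22+9+32+24+21+14 = 122
North → Alder → Ash → Fenby → Maris → Knoll → North: 22+9+32+23+21+35 = 142
North → Alder → Ash → Knoll → Fenby → Maris → North: 22+9+8+24+23+14 = 100
North → Alder → Ash → Knoll → Maris → Fenby → North: 22+9+8+21+23+19 = 102
North → Alder → Ash → Maris → Fenby → Knoll → North: 22+9+17+23+24+35 = 130
North → Alder → Ash → Maris → Knoll → Fenby → North: 22+9+17+21+24+19 = 112
North → Alder → Knoll → Fenby → Ash → Maris → North: 22+13+24+32+17+14 = 122
North → Alder → Knoll → Fenby → Maris → Ash → North: 22+13+24+23+17+31 = 130
… (46 more)
North → Fenby → Knoll → Ash → Alder → Maris → North: 19+24+8+9+8+14 = 82  ← best
The minimum is 82.
One optimal route: North → Fenby → Knoll → Ash → Alder → Maris → North (or its reverse).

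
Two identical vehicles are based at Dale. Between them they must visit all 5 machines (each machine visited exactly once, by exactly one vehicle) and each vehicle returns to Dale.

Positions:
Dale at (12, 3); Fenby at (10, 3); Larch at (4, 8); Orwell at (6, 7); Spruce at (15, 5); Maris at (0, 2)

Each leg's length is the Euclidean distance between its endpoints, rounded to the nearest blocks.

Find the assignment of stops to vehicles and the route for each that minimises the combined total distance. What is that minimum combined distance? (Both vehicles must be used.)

Minimum combined distance: 36 blocks.

Try each way of splitting the stops between the two vehicles (each non-empty) and, for each split, find the best tour for each vehicle:
  {Fenby} + {Larch, Orwell, Spruce, Maris}: 4 + 34 = 38
  {Larch} + {Fenby, Orwell, Spruce, Maris}: 18 + 33 = 51
  {Fenby, Larch} + {Orwell, Spruce, Maris}: 19 + 33 = 52
  {Orwell} + {Fenby, Larch, Spruce, Maris}: 14 + 34 = 48
  {Fenby, Orwell} + {Larch, Spruce, Maris}: 15 + 34 = 49
  {Larch, Orwell} + {Fenby, Spruce, Maris}: 18 + 31 = 49
  … (15 splits in total)
  {Spruce} + {Fenby, Larch, Orwell, Maris}: 8 + 28 = 36  ← best
Best: vehicle 1 Dale → Spruce → Dale = 8; vehicle 2 Dale → Fenby → Maris → Larch → Orwell → Dale = 28; combined 36.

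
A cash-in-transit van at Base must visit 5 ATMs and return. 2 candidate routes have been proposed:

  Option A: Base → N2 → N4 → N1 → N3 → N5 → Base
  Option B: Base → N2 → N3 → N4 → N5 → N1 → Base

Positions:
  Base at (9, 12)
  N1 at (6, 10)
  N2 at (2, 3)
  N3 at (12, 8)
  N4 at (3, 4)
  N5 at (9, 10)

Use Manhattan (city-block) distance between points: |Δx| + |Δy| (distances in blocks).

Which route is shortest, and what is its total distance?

Option A: 16 + 2 + 9 + 8 + 5 + 2 = 42
Option B: 16 + 15 + 13 + 12 + 3 + 5 = 64

42 blocks — Option A is the shortest.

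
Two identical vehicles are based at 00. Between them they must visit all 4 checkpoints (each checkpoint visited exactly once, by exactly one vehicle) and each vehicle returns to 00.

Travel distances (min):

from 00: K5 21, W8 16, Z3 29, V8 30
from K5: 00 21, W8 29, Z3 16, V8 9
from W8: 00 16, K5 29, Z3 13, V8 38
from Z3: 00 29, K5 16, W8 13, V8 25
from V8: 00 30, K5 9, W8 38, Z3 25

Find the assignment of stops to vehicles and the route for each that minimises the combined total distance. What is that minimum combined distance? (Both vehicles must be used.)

Minimum combined distance: 116 min.

There are 2^3 − 1 = 7 ways to divide the 4 stops into two non-empty groups. For each, the best each vehicle can do is its own shortest tour through its group:
  {K5} + {W8, Z3, V8}: 42 + 84 = 126
  {W8} + {K5, Z3, V8}: 32 + 84 = 116
  {K5, W8} + {Z3, V8}: 66 + 84 = 150
  {Z3} + {K5, W8, V8}: 58 + 84 = 142
  {K5, Z3} + {W8, V8}: 66 + 84 = 150
  {W8, Z3} + {K5, V8}: 58 + 60 = 118
  … (7 splits in total)
Best: vehicle 1 00 → W8 → 00 = 32; vehicle 2 00 → K5 → V8 → Z3 → 00 = 84; combined 116.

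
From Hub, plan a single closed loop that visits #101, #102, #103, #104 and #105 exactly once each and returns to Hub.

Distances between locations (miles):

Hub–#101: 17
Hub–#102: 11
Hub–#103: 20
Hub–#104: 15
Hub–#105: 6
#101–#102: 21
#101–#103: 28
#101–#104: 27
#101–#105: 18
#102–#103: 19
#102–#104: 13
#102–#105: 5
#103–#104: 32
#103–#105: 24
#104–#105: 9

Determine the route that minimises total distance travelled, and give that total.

Hub→#101→#102→#103→#104→#105→Hub: 17+21+19+32+9+6 = 104
Hub→#101→#102→#103→#105→#104→Hub: 17+21+19+24+9+15 = 105
Hub→#101→#102→#104→#103→#105→Hub: 17+21+13+32+24+6 = 113
Hub→#101→#102→#104→#105→#103→Hub: 17+21+13+9+24+20 = 104
Hub→#101→#102→#105→#103→#104→Hub: 17+21+5+24+32+15 = 114
Hub→#101→#102→#105→#104→#103→Hub: 17+21+5+9+32+20 = 104
Hub→#101→#103→#102→#104→#105→Hub: 17+28+19+13+9+6 = 92
Hub→#101→#103→#102→#105→#104→Hub: 17+28+19+5+9+15 = 93
Hub→#101→#103→#104→#102→#105→Hub: 17+28+32+13+5+6 = 101
Hub→#101→#103→#104→#105→#102→Hub: 17+28+32+9+5+11 = 102
Hub→#101→#103→#105→#102→#104→Hub: 17+28+24+5+13+15 = 102
Hub→#101→#103→#105→#104→#102→Hub: 17+28+24+9+13+11 = 102
Hub→#101→#104→#102→#103→#105→Hub: 17+27+13+19+24+6 = 106
Hub→#101→#104→#102→#105→#103→Hub: 17+27+13+5+24+20 = 106
… (46 more)
The minimum is 92.
One optimal route: Hub → #101 → #103 → #102 → #104 → #105 → Hub (or its reverse).

92 miles — the shortest possible round trip.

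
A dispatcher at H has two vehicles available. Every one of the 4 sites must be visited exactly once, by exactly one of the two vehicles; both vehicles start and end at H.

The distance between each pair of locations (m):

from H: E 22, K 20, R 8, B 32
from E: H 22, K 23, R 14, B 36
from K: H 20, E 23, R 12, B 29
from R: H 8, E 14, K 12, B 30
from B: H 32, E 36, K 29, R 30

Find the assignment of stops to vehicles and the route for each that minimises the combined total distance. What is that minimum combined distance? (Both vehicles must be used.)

Check every non-empty split of the stops between the two vehicles; for each half take its own optimal tour:
  {E} + {K, R, B}: 44 + 81 = 125
  {K} + {E, R, B}: 40 + 90 = 130
  {E, K} + {R, B}: 65 + 70 = 135
  {R} + {E, K, B}: 16 + 106 = 122
  {E, R} + {K, B}: 44 + 81 = 125
  {K, R} + {E, B}: 40 + 90 = 130
  … (7 splits in total)
Best: vehicle 1 H → R → H = 16; vehicle 2 H → E → K → B → H = 106; combined 122.

122 m — the smallest possible combined total.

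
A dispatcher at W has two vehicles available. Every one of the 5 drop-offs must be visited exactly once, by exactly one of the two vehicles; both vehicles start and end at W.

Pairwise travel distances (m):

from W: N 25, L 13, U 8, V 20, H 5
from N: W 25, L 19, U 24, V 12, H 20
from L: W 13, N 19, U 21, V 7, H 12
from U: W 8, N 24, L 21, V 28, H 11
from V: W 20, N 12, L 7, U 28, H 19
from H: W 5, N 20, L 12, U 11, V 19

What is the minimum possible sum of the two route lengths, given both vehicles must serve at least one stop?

Check every non-empty split of the stops between the two vehicles; for each half take its own optimal tour:
  {N} + {L, U, V, H}: 50 + 58 = 108
  {L} + {N, U, V, H}: 26 + 68 = 94
  {N, L} + {U, V, H}: 57 + 58 = 115
  {U} + {N, L, V, H}: 16 + 57 = 73
  {N, U} + {L, V, H}: 57 + 44 = 101
  {L, U} + {N, V, H}: 42 + 57 = 99
  … (15 splits in total)
Best: vehicle 1 W → U → W = 16; vehicle 2 W → L → V → N → H → W = 57; combined 73.

73 m — the smallest possible combined total.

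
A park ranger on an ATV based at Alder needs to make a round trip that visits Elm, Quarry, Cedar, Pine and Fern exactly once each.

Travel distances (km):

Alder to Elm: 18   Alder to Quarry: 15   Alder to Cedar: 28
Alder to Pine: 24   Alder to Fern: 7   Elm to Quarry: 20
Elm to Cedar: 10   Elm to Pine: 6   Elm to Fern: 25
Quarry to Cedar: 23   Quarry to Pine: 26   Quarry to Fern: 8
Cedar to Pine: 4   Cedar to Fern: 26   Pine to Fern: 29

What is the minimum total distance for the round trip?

With 5 stops there are 5!/2 = 60 distinct round trips (a route and its reverse cost the same).
Alder → Elm → Quarry → Cedar → Pine → Fern → Alder: 18+20+23+4+29+7 = 101
Alder → Elm → Quarry → Cedar → Fern → Pine → Alder: 18+20+23+26+29+24 = 140
Alder → Elm → Quarry → Pine → Cedar → Fern → Alder: 18+20+26+4+26+7 = 101
Alder → Elm → Quarry → Pine → Fern → Cedar → Alder: 18+20+26+29+26+28 = 147
Alder → Elm → Quarry → Fern → Cedar → Pine → Alder: 18+20+8+26+4+24 = 100
Alder → Elm → Quarry → Fern → Pine → Cedar → Alder: 18+20+8+29+4+28 = 107
Alder → Elm → Cedar → Quarry → Pine → Fern → Alder: 18+10+23+26+29+7 = 113
Alder → Elm → Cedar → Quarry → Fern → Pine → Alder: 18+10+23+8+29+24 = 112
Alder → Elm → Cedar → Pine → Quarry → Fern → Alder: 18+10+4+26+8+7 = 73
Alder → Elm → Cedar → Pine → Fern → Quarry → Alder: 18+10+4+29+8+15 = 84
Alder → Elm → Cedar → Fern → Quarry → Pine → Alder: 18+10+26+8+26+24 = 112
Alder → Elm → Cedar → Fern → Pine → Quarry → Alder: 18+10+26+29+26+15 = 124
Alder → Elm → Pine → Quarry → Cedar → Fern → Alder: 18+6+26+23+26+7 = 106
Alder → Elm → Pine → Quarry → Fern → Cedar → Alder: 18+6+26+8+26+28 = 112
… (46 more)
Alder → Elm → Pine → Cedar → Quarry → Fern → Alder: 18+6+4+23+8+7 = 66  ← best
The minimum is 66.
One optimal route: Alder → Elm → Pine → Cedar → Quarry → Fern → Alder (or its reverse).

Minimum total distance: 66 km.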